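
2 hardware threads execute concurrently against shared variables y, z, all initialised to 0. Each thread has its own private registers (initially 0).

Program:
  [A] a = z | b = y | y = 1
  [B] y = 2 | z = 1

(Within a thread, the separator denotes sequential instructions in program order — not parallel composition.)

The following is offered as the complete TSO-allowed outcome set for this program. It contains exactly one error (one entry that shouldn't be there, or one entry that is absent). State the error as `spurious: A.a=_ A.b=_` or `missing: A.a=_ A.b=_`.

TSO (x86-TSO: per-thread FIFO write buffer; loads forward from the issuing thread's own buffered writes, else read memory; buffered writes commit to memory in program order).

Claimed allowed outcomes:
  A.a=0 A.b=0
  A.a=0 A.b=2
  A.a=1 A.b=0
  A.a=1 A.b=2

outcome vector order: (A.a,A.b)
[TSO] allowed = {0/0, 0/2, 1/2}
claimed∖TSO = {1/0}

spurious: A.a=1 A.b=0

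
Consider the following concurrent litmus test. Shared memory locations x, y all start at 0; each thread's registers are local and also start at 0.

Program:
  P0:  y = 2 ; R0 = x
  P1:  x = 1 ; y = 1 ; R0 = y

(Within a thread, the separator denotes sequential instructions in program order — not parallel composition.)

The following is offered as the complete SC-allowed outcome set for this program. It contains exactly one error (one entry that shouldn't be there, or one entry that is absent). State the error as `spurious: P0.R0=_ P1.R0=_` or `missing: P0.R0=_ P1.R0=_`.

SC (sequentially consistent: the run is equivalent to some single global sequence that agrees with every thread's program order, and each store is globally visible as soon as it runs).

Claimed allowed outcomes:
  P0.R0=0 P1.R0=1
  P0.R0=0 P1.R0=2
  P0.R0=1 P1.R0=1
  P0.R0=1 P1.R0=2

outcome vector order: (P0.R0,P1.R0)
under SC → <0 1>; <1 1>; <1 2>
claimed∖SC = {<0 2>}

spurious: P0.R0=0 P1.R0=2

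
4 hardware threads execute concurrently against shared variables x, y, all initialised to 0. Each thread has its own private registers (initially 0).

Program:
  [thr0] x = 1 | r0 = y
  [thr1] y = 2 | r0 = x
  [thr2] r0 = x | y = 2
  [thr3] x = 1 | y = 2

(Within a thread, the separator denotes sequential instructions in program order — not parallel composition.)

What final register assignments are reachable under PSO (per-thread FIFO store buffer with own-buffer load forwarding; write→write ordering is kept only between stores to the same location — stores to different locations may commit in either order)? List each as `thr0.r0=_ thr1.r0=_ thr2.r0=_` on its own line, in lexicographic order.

outcome vector order: (thr0.r0,thr1.r0,thr2.r0)
|PSO outcomes| = 8

thr0.r0=0 thr1.r0=0 thr2.r0=0
thr0.r0=0 thr1.r0=0 thr2.r0=1
thr0.r0=0 thr1.r0=1 thr2.r0=0
thr0.r0=0 thr1.r0=1 thr2.r0=1
thr0.r0=2 thr1.r0=0 thr2.r0=0
thr0.r0=2 thr1.r0=0 thr2.r0=1
thr0.r0=2 thr1.r0=1 thr2.r0=0
thr0.r0=2 thr1.r0=1 thr2.r0=1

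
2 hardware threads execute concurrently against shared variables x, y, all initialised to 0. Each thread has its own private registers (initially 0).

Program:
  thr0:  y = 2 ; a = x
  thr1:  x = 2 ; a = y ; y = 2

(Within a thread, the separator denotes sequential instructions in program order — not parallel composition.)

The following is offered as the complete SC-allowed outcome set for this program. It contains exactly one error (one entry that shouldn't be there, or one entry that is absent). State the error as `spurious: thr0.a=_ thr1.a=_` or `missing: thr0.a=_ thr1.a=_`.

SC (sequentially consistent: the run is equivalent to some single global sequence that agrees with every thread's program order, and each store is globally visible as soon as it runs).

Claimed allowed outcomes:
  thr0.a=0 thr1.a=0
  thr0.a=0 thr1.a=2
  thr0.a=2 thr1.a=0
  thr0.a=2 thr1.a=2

outcome vector order: (thr0.a,thr1.a)
SC (3): <0 2>, <2 0>, <2 2>
claimed∖SC = {<0 0>}

spurious: thr0.a=0 thr1.a=0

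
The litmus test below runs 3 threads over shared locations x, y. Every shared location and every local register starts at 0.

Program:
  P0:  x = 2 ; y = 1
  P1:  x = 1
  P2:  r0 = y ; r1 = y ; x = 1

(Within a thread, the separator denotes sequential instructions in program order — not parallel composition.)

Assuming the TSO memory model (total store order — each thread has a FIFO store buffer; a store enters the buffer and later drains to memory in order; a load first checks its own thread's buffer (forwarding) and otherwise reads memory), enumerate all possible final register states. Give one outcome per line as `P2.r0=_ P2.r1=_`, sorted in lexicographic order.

outcome vector order: (P2.r0,P2.r1)
|TSO outcomes| = 3

P2.r0=0 P2.r1=0
P2.r0=0 P2.r1=1
P2.r0=1 P2.r1=1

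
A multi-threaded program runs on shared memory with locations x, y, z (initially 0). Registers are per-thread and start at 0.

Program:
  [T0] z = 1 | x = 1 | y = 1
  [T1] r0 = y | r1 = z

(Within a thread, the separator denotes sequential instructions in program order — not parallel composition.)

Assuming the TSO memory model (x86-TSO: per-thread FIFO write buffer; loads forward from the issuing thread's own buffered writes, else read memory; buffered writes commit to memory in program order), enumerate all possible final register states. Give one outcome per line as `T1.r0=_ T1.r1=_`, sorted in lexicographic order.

outcome vector order: (T1.r0,T1.r1)
|TSO outcomes| = 3

T1.r0=0 T1.r1=0
T1.r0=0 T1.r1=1
T1.r0=1 T1.r1=1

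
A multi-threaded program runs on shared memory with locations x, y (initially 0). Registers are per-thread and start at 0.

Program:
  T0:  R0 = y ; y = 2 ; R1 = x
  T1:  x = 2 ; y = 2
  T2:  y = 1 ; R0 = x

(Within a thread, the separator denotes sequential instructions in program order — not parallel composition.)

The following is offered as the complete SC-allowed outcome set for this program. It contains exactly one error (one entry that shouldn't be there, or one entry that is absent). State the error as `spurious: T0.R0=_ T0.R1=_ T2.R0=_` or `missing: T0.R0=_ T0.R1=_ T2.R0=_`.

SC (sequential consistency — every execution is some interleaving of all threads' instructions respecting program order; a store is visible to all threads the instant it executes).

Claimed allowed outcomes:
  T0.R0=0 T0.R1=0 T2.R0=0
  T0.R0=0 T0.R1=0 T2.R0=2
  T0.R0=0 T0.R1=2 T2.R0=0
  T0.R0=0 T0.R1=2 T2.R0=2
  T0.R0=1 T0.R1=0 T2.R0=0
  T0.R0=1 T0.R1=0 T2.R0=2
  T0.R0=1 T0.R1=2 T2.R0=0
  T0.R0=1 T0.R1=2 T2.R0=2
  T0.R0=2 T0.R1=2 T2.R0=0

missing: T0.R0=2 T0.R1=2 T2.R0=2

outcome vector order: (T0.R0,T0.R1,T2.R0)
SC: 10 outcomes — {(0,0,0), (0,0,2), (0,2,0), (0,2,2), (1,0,0), (1,0,2), (1,2,0), (1,2,2), (2,2,0), (2,2,2)}
SC∖claimed = {(2,2,2)}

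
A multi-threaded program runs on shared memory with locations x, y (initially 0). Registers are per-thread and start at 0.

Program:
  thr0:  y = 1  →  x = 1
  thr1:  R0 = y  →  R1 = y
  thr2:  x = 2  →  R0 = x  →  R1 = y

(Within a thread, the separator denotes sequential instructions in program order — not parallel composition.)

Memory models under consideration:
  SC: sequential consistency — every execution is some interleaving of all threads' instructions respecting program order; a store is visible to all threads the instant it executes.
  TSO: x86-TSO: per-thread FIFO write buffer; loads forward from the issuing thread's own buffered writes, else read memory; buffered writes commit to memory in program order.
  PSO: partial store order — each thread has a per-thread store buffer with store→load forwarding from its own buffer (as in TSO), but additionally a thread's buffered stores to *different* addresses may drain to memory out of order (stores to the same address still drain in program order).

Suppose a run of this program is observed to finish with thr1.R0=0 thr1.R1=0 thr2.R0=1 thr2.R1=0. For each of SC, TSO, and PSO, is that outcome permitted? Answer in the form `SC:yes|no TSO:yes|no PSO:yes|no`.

SC:no TSO:no PSO:yes

outcome vector order: (thr1.R0,thr1.R1,thr2.R0,thr2.R1)
under SC → 0011 0020 0021 0111 0120 0121 1111 1120 1121
under TSO → 0011 0020 0021 0111 0120 0121 1111 1120 1121
under PSO → 0010 0011 0020 0021 0110 0111 0120 0121 1110 1111 1120 1121
target 0010 ∈ {PSO}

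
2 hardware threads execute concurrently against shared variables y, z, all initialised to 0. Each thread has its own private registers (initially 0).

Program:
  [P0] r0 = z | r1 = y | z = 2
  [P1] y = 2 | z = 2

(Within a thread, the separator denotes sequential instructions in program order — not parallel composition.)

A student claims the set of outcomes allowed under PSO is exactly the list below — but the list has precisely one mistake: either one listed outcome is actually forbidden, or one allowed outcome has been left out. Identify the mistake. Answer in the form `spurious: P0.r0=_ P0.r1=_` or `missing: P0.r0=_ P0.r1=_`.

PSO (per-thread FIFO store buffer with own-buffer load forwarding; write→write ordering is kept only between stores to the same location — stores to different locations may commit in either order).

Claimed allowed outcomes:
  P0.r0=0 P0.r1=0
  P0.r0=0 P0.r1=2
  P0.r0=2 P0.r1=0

missing: P0.r0=2 P0.r1=2

outcome vector order: (P0.r0,P0.r1)
under PSO → 0/0 0/2 2/0 2/2
PSO∖claimed = {2/2}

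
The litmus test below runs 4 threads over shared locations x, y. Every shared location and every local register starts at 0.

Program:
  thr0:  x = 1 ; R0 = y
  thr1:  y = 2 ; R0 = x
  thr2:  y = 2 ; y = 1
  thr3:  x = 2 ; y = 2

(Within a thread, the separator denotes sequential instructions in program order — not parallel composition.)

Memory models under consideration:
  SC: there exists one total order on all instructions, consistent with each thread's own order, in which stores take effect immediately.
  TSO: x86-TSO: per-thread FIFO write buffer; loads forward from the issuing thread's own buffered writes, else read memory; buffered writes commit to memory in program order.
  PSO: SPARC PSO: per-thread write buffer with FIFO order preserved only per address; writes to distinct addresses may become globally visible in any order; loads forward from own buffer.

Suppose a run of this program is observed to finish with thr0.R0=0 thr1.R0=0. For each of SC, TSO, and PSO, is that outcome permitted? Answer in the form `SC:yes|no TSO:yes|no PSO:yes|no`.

SC:no TSO:yes PSO:yes

outcome vector order: (thr0.R0,thr1.R0)
SC (8): 0/1 0/2 1/0 1/1 1/2 2/0 2/1 2/2
TSO (9): 0/0 0/1 0/2 1/0 1/1 1/2 2/0 2/1 2/2
PSO (9): 0/0 0/1 0/2 1/0 1/1 1/2 2/0 2/1 2/2
target 0/0 ∈ {TSO,PSO}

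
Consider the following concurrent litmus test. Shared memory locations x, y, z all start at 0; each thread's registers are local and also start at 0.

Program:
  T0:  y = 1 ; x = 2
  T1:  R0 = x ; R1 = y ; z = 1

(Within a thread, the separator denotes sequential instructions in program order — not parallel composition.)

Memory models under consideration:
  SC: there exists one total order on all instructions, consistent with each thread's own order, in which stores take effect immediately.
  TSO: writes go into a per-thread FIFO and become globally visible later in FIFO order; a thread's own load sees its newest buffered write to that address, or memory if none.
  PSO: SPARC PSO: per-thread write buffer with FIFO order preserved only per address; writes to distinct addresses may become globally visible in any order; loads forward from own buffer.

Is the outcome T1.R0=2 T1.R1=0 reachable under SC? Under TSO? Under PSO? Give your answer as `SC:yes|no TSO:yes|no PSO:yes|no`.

outcome vector order: (T1.R0,T1.R1)
SC (3): <0 0>, <0 1>, <2 1>
TSO (3): <0 0>, <0 1>, <2 1>
PSO (4): <0 0>, <0 1>, <2 0>, <2 1>
target <2 0> ∈ {PSO}

SC:no TSO:no PSO:yes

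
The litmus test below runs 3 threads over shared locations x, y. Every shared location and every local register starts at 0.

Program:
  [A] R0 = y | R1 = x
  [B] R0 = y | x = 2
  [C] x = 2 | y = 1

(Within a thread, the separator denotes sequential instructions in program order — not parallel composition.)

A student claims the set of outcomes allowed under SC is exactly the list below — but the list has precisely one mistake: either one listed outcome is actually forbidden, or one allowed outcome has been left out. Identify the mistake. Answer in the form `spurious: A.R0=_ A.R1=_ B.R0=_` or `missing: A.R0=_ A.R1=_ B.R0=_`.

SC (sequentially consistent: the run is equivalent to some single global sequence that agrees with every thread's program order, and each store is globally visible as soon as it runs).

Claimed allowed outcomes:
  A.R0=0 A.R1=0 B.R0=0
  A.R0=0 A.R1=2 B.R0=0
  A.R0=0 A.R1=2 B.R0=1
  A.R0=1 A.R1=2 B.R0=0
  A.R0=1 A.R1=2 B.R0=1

missing: A.R0=0 A.R1=0 B.R0=1

outcome vector order: (A.R0,A.R1,B.R0)
SC (6): <0 0 0> <0 0 1> <0 2 0> <0 2 1> <1 2 0> <1 2 1>
SC∖claimed = {<0 0 1>}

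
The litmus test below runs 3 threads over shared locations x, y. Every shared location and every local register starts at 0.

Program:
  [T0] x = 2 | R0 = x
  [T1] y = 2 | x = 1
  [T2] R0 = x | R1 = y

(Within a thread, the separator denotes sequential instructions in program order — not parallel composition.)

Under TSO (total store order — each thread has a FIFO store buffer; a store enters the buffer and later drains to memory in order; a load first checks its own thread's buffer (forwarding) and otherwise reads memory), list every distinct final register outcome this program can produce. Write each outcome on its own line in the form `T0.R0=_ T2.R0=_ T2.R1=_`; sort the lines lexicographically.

outcome vector order: (T0.R0,T2.R0,T2.R1)
|TSO outcomes| = 10

T0.R0=1 T2.R0=0 T2.R1=0
T0.R0=1 T2.R0=0 T2.R1=2
T0.R0=1 T2.R0=1 T2.R1=2
T0.R0=1 T2.R0=2 T2.R1=0
T0.R0=1 T2.R0=2 T2.R1=2
T0.R0=2 T2.R0=0 T2.R1=0
T0.R0=2 T2.R0=0 T2.R1=2
T0.R0=2 T2.R0=1 T2.R1=2
T0.R0=2 T2.R0=2 T2.R1=0
T0.R0=2 T2.R0=2 T2.R1=2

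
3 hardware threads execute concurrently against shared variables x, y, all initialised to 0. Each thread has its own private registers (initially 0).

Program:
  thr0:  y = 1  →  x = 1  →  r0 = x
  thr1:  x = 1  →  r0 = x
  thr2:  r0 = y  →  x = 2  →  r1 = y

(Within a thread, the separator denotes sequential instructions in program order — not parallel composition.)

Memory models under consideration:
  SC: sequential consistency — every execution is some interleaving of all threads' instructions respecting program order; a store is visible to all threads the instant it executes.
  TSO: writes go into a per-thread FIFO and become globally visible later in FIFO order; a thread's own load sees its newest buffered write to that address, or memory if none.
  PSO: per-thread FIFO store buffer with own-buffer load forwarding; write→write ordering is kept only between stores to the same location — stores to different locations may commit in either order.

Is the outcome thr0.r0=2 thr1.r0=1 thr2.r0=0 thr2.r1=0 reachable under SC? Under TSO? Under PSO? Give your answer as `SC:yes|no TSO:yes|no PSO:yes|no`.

outcome vector order: (thr0.r0,thr1.r0,thr2.r0,thr2.r1)
SC (10): 1100; 1101; 1111; 1200; 1201; 1211; 2101; 2111; 2201; 2211
TSO (12): 1100; 1101; 1111; 1200; 1201; 1211; 2100; 2101; 2111; 2200; 2201; 2211
PSO (12): 1100; 1101; 1111; 1200; 1201; 1211; 2100; 2101; 2111; 2200; 2201; 2211
target 2100 ∈ {TSO,PSO}

SC:no TSO:yes PSO:yes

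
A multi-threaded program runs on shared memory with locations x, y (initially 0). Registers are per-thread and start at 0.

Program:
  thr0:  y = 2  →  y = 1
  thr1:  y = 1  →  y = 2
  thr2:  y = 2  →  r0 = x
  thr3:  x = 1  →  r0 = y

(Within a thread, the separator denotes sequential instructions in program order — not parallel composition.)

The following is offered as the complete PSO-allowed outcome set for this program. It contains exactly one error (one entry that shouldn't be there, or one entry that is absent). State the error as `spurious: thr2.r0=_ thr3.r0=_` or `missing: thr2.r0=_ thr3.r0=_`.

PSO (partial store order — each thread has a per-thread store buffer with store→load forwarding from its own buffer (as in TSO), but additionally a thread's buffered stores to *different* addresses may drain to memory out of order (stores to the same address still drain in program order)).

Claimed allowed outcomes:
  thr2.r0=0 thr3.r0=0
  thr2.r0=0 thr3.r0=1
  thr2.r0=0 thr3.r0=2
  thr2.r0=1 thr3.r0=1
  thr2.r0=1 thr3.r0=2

outcome vector order: (thr2.r0,thr3.r0)
PSO: 6 outcomes — {00; 01; 02; 10; 11; 12}
PSO∖claimed = {10}

missing: thr2.r0=1 thr3.r0=0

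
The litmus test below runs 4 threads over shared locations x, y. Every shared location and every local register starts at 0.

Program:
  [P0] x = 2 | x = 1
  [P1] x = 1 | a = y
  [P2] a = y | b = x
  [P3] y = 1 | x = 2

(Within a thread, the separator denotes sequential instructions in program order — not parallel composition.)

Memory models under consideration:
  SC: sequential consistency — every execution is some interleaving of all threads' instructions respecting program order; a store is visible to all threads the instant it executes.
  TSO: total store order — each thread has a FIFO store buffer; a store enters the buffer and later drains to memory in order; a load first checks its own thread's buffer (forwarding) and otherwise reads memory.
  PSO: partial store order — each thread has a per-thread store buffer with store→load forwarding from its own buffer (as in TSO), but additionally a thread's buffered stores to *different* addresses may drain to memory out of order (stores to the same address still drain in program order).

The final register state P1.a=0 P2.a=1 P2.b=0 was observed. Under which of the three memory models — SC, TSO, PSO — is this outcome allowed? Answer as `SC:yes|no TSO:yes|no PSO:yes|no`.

outcome vector order: (P1.a,P2.a,P2.b)
under SC → 0/0/0 0/0/1 0/0/2 0/1/1 0/1/2 1/0/0 1/0/1 1/0/2 1/1/0 1/1/1 1/1/2
under TSO → 0/0/0 0/0/1 0/0/2 0/1/0 0/1/1 0/1/2 1/0/0 1/0/1 1/0/2 1/1/0 1/1/1 1/1/2
under PSO → 0/0/0 0/0/1 0/0/2 0/1/0 0/1/1 0/1/2 1/0/0 1/0/1 1/0/2 1/1/0 1/1/1 1/1/2
target 0/1/0 ∈ {TSO,PSO}

SC:no TSO:yes PSO:yes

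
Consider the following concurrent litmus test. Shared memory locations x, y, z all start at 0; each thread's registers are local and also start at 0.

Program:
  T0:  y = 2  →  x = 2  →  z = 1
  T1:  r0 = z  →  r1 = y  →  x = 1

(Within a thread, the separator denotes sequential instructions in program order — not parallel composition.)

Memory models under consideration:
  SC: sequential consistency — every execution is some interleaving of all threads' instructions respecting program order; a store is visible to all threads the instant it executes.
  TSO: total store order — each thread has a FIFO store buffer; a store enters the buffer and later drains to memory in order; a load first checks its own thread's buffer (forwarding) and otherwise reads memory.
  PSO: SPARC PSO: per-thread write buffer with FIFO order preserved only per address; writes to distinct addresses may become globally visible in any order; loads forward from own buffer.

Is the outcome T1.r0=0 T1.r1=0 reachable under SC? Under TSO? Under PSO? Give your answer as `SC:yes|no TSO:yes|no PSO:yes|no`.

outcome vector order: (T1.r0,T1.r1)
SC (3): 0/0 0/2 1/2
TSO (3): 0/0 0/2 1/2
PSO (4): 0/0 0/2 1/0 1/2
target 0/0 ∈ {SC,TSO,PSO}

SC:yes TSO:yes PSO:yes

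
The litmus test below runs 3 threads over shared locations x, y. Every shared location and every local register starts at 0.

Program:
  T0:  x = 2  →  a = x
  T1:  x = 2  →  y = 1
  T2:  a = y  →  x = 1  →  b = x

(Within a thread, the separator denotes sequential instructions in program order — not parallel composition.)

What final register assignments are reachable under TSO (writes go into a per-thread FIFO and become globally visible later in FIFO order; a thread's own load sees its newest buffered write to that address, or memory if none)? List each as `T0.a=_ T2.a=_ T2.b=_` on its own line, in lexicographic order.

T0.a=1 T2.a=0 T2.b=1
T0.a=1 T2.a=0 T2.b=2
T0.a=1 T2.a=1 T2.b=1
T0.a=2 T2.a=0 T2.b=1
T0.a=2 T2.a=0 T2.b=2
T0.a=2 T2.a=1 T2.b=1
T0.a=2 T2.a=1 T2.b=2

outcome vector order: (T0.a,T2.a,T2.b)
|TSO outcomes| = 7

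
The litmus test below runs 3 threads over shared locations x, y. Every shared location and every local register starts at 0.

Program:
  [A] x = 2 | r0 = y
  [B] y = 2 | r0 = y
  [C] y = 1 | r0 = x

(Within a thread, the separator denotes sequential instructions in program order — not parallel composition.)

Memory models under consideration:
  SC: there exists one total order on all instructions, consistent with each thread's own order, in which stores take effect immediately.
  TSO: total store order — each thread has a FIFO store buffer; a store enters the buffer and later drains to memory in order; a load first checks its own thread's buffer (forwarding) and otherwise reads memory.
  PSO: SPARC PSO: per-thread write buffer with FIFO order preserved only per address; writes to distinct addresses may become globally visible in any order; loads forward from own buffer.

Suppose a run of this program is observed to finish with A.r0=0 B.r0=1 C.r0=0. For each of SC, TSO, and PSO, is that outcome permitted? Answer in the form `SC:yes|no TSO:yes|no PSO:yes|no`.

SC:no TSO:yes PSO:yes

outcome vector order: (A.r0,B.r0,C.r0)
SC: 9 outcomes — {012, 022, 110, 112, 120, 122, 212, 220, 222}
TSO: 12 outcomes — {010, 012, 020, 022, 110, 112, 120, 122, 210, 212, 220, 222}
PSO: 12 outcomes — {010, 012, 020, 022, 110, 112, 120, 122, 210, 212, 220, 222}
target 010 ∈ {TSO,PSO}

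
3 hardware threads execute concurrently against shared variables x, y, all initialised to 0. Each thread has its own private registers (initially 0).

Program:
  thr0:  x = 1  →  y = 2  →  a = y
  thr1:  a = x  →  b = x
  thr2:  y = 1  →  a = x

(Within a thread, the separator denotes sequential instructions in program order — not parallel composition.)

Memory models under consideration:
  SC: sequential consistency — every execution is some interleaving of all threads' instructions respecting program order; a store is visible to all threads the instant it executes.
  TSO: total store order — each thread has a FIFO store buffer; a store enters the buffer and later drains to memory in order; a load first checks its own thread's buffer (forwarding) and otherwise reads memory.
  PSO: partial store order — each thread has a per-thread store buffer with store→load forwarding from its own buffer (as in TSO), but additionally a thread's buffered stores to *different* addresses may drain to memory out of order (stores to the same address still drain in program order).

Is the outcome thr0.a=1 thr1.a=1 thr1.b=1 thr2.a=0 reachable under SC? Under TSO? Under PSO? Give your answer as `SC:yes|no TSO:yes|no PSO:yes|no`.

outcome vector order: (thr0.a,thr1.a,thr1.b,thr2.a)
under SC → (1,0,0,1) (1,0,1,1) (1,1,1,1) (2,0,0,0) (2,0,0,1) (2,0,1,0) (2,0,1,1) (2,1,1,0) (2,1,1,1)
under TSO → (1,0,0,0) (1,0,0,1) (1,0,1,0) (1,0,1,1) (1,1,1,0) (1,1,1,1) (2,0,0,0) (2,0,0,1) (2,0,1,0) (2,0,1,1) (2,1,1,0) (2,1,1,1)
under PSO → (1,0,0,0) (1,0,0,1) (1,0,1,0) (1,0,1,1) (1,1,1,0) (1,1,1,1) (2,0,0,0) (2,0,0,1) (2,0,1,0) (2,0,1,1) (2,1,1,0) (2,1,1,1)
target (1,1,1,0) ∈ {TSO,PSO}

SC:no TSO:yes PSO:yes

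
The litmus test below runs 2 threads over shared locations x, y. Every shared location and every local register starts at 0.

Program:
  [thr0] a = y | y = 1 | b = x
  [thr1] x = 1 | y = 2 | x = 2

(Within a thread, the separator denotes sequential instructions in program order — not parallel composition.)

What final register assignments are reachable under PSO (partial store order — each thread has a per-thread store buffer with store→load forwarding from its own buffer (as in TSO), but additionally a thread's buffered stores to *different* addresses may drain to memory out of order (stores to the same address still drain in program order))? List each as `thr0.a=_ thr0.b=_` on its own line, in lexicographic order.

outcome vector order: (thr0.a,thr0.b)
|PSO outcomes| = 6

thr0.a=0 thr0.b=0
thr0.a=0 thr0.b=1
thr0.a=0 thr0.b=2
thr0.a=2 thr0.b=0
thr0.a=2 thr0.b=1
thr0.a=2 thr0.b=2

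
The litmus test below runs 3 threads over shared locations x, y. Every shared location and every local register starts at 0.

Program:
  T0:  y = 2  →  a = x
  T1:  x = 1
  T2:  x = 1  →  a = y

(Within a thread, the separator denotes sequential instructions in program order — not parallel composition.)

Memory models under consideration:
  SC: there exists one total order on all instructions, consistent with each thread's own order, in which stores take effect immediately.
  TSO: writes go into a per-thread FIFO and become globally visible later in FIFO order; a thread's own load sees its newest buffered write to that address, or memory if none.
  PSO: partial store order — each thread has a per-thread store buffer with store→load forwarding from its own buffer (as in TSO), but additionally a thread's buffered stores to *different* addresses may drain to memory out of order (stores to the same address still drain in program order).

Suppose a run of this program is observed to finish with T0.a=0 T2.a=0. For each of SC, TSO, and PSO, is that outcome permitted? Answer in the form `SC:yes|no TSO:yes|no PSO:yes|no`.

outcome vector order: (T0.a,T2.a)
SC: 3 outcomes — {<0 2>, <1 0>, <1 2>}
TSO: 4 outcomes — {<0 0>, <0 2>, <1 0>, <1 2>}
PSO: 4 outcomes — {<0 0>, <0 2>, <1 0>, <1 2>}
target <0 0> ∈ {TSO,PSO}

SC:no TSO:yes PSO:yes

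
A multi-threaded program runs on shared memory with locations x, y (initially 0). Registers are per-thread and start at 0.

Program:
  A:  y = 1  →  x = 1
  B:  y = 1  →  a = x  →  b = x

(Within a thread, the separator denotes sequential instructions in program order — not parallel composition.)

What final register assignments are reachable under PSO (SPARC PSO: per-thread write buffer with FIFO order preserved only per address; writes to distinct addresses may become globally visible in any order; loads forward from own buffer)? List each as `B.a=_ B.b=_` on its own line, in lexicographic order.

B.a=0 B.b=0
B.a=0 B.b=1
B.a=1 B.b=1

outcome vector order: (B.a,B.b)
|PSO outcomes| = 3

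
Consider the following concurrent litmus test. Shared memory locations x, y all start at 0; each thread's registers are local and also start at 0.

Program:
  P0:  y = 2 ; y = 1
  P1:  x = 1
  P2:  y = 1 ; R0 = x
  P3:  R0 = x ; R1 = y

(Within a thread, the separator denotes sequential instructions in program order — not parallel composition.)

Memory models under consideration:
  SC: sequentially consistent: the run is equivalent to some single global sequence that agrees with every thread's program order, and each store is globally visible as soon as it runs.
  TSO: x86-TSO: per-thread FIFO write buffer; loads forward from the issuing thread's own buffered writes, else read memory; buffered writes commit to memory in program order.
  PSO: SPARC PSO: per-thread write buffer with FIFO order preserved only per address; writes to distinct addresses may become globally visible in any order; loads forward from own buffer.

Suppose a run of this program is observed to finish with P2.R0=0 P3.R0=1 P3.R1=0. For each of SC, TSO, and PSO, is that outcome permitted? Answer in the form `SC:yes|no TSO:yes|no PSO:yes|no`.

SC:no TSO:yes PSO:yes

outcome vector order: (P2.R0,P3.R0,P3.R1)
under SC → <0 0 0>; <0 0 1>; <0 0 2>; <0 1 1>; <0 1 2>; <1 0 0>; <1 0 1>; <1 0 2>; <1 1 0>; <1 1 1>; <1 1 2>
under TSO → <0 0 0>; <0 0 1>; <0 0 2>; <0 1 0>; <0 1 1>; <0 1 2>; <1 0 0>; <1 0 1>; <1 0 2>; <1 1 0>; <1 1 1>; <1 1 2>
under PSO → <0 0 0>; <0 0 1>; <0 0 2>; <0 1 0>; <0 1 1>; <0 1 2>; <1 0 0>; <1 0 1>; <1 0 2>; <1 1 0>; <1 1 1>; <1 1 2>
target <0 1 0> ∈ {TSO,PSO}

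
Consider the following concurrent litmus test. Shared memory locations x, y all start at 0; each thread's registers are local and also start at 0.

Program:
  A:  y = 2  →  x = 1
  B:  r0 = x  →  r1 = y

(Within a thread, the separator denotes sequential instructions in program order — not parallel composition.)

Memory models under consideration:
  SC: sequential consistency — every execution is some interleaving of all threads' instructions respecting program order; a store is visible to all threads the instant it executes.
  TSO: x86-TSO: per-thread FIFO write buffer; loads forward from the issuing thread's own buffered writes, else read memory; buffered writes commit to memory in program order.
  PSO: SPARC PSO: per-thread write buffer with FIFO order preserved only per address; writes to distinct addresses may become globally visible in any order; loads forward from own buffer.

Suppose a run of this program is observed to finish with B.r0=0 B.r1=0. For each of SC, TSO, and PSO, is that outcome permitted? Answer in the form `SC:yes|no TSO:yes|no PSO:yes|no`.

SC:yes TSO:yes PSO:yes

outcome vector order: (B.r0,B.r1)
[SC] allowed = {<0 0>; <0 2>; <1 2>}
[TSO] allowed = {<0 0>; <0 2>; <1 2>}
[PSO] allowed = {<0 0>; <0 2>; <1 0>; <1 2>}
target <0 0> ∈ {SC,TSO,PSO}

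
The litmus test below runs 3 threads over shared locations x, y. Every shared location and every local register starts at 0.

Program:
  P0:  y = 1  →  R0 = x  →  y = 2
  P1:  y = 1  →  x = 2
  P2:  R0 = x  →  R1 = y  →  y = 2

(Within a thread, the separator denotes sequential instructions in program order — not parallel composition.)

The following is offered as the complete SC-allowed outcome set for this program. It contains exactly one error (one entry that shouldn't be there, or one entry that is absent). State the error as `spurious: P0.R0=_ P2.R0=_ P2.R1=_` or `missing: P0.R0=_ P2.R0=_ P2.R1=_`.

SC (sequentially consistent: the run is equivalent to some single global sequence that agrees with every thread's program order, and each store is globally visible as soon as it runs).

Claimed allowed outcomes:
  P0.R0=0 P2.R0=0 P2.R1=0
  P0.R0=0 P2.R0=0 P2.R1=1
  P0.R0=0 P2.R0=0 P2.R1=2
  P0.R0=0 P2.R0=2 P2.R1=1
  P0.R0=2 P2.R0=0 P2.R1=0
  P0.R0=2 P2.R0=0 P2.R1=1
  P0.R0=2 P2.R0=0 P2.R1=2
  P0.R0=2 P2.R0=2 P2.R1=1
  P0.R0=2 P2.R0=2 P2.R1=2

outcome vector order: (P0.R0,P2.R0,P2.R1)
under SC → 000 001 002 021 022 200 201 202 221 222
SC∖claimed = {022}

missing: P0.R0=0 P2.R0=2 P2.R1=2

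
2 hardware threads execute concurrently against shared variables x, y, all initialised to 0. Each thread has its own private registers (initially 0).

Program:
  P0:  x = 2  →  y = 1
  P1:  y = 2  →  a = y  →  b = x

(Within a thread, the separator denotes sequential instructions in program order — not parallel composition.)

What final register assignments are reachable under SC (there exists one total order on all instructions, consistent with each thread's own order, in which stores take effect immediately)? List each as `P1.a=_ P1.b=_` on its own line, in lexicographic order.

outcome vector order: (P1.a,P1.b)
|SC outcomes| = 3

P1.a=1 P1.b=2
P1.a=2 P1.b=0
P1.a=2 P1.b=2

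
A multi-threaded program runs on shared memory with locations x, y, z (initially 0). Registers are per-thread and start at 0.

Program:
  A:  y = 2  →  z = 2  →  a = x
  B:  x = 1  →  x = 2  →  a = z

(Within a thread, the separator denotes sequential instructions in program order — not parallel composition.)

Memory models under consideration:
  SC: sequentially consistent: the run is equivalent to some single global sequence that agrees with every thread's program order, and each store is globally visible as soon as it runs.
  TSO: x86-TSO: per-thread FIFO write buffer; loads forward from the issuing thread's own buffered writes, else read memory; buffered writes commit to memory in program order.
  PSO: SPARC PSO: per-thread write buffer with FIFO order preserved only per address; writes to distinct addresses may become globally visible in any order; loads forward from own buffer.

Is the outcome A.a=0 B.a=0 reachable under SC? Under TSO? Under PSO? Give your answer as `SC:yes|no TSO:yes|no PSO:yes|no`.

outcome vector order: (A.a,B.a)
under SC → <0 2> <1 2> <2 0> <2 2>
under TSO → <0 0> <0 2> <1 0> <1 2> <2 0> <2 2>
under PSO → <0 0> <0 2> <1 0> <1 2> <2 0> <2 2>
target <0 0> ∈ {TSO,PSO}

SC:no TSO:yes PSO:yes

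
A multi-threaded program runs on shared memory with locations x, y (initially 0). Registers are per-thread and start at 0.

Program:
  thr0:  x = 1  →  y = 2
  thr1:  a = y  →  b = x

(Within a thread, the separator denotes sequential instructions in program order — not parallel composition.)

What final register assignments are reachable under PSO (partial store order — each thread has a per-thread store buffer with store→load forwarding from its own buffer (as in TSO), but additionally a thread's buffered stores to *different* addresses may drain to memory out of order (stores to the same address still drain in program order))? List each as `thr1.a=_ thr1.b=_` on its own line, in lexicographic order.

outcome vector order: (thr1.a,thr1.b)
|PSO outcomes| = 4

thr1.a=0 thr1.b=0
thr1.a=0 thr1.b=1
thr1.a=2 thr1.b=0
thr1.a=2 thr1.b=1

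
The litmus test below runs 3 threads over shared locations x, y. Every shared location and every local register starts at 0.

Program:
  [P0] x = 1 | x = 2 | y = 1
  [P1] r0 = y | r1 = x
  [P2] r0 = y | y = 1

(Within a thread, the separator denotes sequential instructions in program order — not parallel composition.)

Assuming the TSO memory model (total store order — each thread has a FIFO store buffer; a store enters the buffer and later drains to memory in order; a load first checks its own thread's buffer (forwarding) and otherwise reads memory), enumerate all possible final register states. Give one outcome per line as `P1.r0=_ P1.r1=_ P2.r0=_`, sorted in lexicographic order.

P1.r0=0 P1.r1=0 P2.r0=0
P1.r0=0 P1.r1=0 P2.r0=1
P1.r0=0 P1.r1=1 P2.r0=0
P1.r0=0 P1.r1=1 P2.r0=1
P1.r0=0 P1.r1=2 P2.r0=0
P1.r0=0 P1.r1=2 P2.r0=1
P1.r0=1 P1.r1=0 P2.r0=0
P1.r0=1 P1.r1=1 P2.r0=0
P1.r0=1 P1.r1=2 P2.r0=0
P1.r0=1 P1.r1=2 P2.r0=1

outcome vector order: (P1.r0,P1.r1,P2.r0)
|TSO outcomes| = 10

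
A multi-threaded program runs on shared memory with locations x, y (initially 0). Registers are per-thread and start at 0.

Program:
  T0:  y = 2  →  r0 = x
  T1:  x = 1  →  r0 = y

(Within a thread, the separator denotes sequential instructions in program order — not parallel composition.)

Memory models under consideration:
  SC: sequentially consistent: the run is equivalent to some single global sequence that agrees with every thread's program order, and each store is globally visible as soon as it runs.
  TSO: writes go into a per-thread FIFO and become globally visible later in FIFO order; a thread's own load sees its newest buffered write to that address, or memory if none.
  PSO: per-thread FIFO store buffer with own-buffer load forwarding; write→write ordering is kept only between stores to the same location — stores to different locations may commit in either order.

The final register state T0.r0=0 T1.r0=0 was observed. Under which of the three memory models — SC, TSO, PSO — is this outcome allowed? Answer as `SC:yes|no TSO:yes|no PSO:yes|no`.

SC:no TSO:yes PSO:yes

outcome vector order: (T0.r0,T1.r0)
SC (3): 0/2 1/0 1/2
TSO (4): 0/0 0/2 1/0 1/2
PSO (4): 0/0 0/2 1/0 1/2
target 0/0 ∈ {TSO,PSO}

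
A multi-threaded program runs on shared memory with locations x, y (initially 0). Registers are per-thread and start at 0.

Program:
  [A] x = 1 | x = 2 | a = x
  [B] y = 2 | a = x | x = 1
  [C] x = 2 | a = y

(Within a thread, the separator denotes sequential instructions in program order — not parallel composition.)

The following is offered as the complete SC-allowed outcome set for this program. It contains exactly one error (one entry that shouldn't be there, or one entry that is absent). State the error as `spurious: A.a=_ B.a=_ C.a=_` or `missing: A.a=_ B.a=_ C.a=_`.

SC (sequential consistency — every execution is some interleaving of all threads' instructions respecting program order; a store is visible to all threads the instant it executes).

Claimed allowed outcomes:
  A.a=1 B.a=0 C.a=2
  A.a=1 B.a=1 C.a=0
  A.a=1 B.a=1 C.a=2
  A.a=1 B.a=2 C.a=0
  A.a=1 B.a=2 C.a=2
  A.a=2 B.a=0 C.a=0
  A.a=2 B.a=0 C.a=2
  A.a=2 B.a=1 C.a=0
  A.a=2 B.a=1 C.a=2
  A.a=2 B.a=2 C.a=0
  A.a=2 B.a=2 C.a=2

spurious: A.a=2 B.a=0 C.a=0

outcome vector order: (A.a,B.a,C.a)
SC (10): <1 0 2> <1 1 0> <1 1 2> <1 2 0> <1 2 2> <2 0 2> <2 1 0> <2 1 2> <2 2 0> <2 2 2>
claimed∖SC = {<2 0 0>}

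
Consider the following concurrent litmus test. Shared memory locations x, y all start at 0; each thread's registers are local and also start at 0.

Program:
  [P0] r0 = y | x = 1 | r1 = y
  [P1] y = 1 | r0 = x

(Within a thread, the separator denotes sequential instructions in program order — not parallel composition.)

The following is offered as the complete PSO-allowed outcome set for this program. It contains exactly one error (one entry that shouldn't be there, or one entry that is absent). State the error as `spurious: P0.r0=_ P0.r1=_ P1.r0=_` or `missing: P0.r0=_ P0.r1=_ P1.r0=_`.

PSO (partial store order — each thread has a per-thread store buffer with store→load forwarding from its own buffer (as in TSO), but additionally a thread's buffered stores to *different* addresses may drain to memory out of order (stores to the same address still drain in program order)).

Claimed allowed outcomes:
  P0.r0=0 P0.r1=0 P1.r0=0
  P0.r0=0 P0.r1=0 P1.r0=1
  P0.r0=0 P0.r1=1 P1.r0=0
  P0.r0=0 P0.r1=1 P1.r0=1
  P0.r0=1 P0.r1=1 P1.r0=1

outcome vector order: (P0.r0,P0.r1,P1.r0)
[PSO] allowed = {<0 0 0> <0 0 1> <0 1 0> <0 1 1> <1 1 0> <1 1 1>}
PSO∖claimed = {<1 1 0>}

missing: P0.r0=1 P0.r1=1 P1.r0=0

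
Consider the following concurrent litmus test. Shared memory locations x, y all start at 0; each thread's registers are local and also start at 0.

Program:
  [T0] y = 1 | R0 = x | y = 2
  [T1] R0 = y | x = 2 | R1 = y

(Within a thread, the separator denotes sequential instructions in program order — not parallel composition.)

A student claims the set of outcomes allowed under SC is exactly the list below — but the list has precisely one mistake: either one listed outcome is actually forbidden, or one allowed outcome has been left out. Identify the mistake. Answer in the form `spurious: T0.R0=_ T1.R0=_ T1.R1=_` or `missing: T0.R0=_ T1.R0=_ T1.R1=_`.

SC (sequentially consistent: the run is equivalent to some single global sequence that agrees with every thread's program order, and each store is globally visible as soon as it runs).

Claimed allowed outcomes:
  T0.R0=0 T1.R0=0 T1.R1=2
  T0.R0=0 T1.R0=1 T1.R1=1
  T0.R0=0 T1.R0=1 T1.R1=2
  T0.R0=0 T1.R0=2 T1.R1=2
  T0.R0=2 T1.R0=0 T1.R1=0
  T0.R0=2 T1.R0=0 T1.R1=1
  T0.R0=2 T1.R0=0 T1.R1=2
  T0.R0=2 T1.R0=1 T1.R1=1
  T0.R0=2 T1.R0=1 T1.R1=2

outcome vector order: (T0.R0,T1.R0,T1.R1)
SC (10): 0/0/1 0/0/2 0/1/1 0/1/2 0/2/2 2/0/0 2/0/1 2/0/2 2/1/1 2/1/2
SC∖claimed = {0/0/1}

missing: T0.R0=0 T1.R0=0 T1.R1=1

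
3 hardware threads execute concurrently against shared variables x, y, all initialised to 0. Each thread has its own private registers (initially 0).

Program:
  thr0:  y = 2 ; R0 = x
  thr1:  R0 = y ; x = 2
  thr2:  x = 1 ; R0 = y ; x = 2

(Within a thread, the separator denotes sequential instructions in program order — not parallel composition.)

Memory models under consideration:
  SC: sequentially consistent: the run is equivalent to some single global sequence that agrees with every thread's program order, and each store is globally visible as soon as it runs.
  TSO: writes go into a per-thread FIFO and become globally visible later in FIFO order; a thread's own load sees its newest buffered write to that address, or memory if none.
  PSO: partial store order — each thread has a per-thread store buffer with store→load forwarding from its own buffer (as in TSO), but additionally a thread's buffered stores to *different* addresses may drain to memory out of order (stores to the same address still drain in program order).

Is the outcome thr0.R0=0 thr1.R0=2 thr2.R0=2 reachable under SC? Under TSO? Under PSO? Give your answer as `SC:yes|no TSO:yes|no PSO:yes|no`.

outcome vector order: (thr0.R0,thr1.R0,thr2.R0)
SC (10): 0/0/2; 0/2/2; 1/0/0; 1/0/2; 1/2/0; 1/2/2; 2/0/0; 2/0/2; 2/2/0; 2/2/2
TSO (12): 0/0/0; 0/0/2; 0/2/0; 0/2/2; 1/0/0; 1/0/2; 1/2/0; 1/2/2; 2/0/0; 2/0/2; 2/2/0; 2/2/2
PSO (12): 0/0/0; 0/0/2; 0/2/0; 0/2/2; 1/0/0; 1/0/2; 1/2/0; 1/2/2; 2/0/0; 2/0/2; 2/2/0; 2/2/2
target 0/2/2 ∈ {SC,TSO,PSO}

SC:yes TSO:yes PSO:yes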